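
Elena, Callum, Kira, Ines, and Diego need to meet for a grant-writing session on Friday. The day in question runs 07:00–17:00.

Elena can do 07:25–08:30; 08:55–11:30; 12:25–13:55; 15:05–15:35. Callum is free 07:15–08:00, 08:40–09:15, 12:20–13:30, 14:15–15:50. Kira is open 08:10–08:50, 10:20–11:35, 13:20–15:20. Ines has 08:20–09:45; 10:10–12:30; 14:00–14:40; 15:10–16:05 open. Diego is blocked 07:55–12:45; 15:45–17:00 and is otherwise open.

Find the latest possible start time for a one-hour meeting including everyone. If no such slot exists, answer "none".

Elena free: 07:25-08:30, 08:55-11:30, 12:25-13:55, 15:05-15:35.
Callum free: 07:15-08:00, 08:40-09:15, 12:20-13:30, 14:15-15:50.
Kira free: 08:10-08:50, 10:20-11:35, 13:20-15:20.
Ines free: 08:20-09:45, 10:10-12:30, 14:00-14:40, 15:10-16:05.
Diego free: 07:00-07:55, 12:45-15:45 (invert busy blocks within the working day).
Elena ∩ Callum: 07:25-08:00, 08:55-09:15, 12:25-13:30, 15:05-15:35.
Elena ∩ Callum ∩ Kira: 13:20-13:30, 15:05-15:20.
Elena ∩ Callum ∩ Kira ∩ Ines: 15:10-15:20.
Elena ∩ Callum ∩ Kira ∩ Ines ∩ Diego: 15:10-15:20.
No common window is at least 60 minutes long.

none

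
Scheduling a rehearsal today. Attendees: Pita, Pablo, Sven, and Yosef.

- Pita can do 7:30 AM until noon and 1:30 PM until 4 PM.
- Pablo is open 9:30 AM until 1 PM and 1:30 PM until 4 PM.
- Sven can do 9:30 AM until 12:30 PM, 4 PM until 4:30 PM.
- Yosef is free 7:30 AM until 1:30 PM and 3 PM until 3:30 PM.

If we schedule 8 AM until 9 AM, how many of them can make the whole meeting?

Pita and Yosef can make the full 08:00-09:00 slot — that's 2.

2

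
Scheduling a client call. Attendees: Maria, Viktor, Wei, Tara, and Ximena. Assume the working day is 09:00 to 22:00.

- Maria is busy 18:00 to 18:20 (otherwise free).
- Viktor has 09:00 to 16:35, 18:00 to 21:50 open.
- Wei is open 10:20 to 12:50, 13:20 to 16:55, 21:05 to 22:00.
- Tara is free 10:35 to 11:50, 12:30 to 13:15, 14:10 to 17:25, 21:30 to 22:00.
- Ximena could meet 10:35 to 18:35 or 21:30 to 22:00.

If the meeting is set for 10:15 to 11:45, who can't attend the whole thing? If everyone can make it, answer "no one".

Maria free: 09:00-18:00, 18:20-22:00 (invert busy blocks within the working day).
Viktor free: 09:00-16:35, 18:00-21:50.
Wei free: 10:20-12:50, 13:20-16:55, 21:05-22:00.
Tara free: 10:35-11:50, 12:30-13:15, 14:10-17:25, 21:30-22:00.
Ximena free: 10:35-18:35, 21:30-22:00.
Maria: free for 10:15-11:45. Viktor: free for 10:15-11:45. Wei: not fully free for 10:15-11:45. Tara: not fully free for 10:15-11:45. Ximena: not fully free for 10:15-11:45.

Tara, Wei, Ximena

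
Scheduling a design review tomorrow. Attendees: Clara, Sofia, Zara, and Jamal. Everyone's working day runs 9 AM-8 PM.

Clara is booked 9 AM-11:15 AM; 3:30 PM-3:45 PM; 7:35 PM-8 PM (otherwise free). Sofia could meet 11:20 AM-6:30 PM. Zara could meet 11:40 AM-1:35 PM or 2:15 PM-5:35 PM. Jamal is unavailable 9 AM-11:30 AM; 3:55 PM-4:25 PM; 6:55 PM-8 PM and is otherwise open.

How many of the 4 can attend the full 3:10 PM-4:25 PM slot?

Clara free: 11:15-15:30, 15:45-19:35 (invert busy blocks within the working day).
Sofia free: 11:20-18:30.
Zara free: 11:40-13:35, 14:15-17:35.
Jamal free: 11:30-15:55, 16:25-18:55 (invert busy blocks within the working day).
Sofia and Zara can make the full 15:10-16:25 slot — that's 2.

2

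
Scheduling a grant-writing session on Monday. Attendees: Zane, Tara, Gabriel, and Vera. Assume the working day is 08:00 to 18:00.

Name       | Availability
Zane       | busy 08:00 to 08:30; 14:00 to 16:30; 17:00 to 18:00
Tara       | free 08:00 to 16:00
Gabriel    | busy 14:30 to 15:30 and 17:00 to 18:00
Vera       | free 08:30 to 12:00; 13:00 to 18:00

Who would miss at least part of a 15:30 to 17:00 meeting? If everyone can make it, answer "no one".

Zane free: 08:30-14:00, 16:30-17:00 (invert busy blocks within the working day).
Tara free: 08:00-16:00.
Gabriel free: 08:00-14:30, 15:30-17:00 (invert busy blocks within the working day).
Vera free: 08:30-12:00, 13:00-18:00.
Zane: not fully free for 15:30-17:00. Tara: not fully free for 15:30-17:00. Gabriel: free for 15:30-17:00. Vera: free for 15:30-17:00.

Tara, Zane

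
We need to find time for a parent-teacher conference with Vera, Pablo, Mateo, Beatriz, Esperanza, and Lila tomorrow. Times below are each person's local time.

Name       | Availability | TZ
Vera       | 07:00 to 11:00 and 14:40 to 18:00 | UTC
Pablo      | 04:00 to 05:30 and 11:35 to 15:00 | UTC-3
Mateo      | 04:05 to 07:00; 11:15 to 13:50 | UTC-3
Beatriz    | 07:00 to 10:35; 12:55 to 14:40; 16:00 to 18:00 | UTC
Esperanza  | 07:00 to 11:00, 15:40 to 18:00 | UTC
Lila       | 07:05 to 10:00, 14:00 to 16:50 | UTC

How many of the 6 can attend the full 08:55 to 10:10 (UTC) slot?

3

Vera in UTC: 07:00-11:00, 14:40-18:00.
Pablo in UTC: 07:00-08:30, 14:35-18:00 (add 3h to convert from UTC-3).
Mateo in UTC: 07:05-10:00, 14:15-16:50 (add 3h to convert from UTC-3).
Beatriz in UTC: 07:00-10:35, 12:55-14:40, 16:00-18:00.
Esperanza in UTC: 07:00-11:00, 15:40-18:00.
Lila in UTC: 07:05-10:00, 14:00-16:50.
Vera, Beatriz, and Esperanza can make the full 08:55-10:10 slot — that's 3.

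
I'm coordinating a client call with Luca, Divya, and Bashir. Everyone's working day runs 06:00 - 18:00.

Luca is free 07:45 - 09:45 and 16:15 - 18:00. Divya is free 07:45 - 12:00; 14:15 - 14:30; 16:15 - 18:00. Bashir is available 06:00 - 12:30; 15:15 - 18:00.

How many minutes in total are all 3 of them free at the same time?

Luca ∩ Divya: 07:45-09:45, 16:15-18:00.
Luca ∩ Divya ∩ Bashir: 07:45-09:45, 16:15-18:00.
So the common availability across everyone is 07:45-09:45, 16:15-18:00.
Summing the common windows: 120 + 105 = 225 minutes.

225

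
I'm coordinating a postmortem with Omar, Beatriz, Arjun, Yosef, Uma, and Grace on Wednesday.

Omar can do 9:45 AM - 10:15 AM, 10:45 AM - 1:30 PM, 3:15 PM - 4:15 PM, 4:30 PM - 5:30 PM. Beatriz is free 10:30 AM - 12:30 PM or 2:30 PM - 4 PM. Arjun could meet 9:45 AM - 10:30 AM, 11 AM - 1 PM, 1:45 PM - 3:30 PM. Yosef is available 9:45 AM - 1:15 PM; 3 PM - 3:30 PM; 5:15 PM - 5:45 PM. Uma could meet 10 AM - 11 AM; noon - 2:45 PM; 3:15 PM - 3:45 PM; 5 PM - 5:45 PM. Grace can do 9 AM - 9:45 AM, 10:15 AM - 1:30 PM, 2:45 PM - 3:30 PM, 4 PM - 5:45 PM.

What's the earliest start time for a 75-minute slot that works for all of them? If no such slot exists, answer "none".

Omar ∩ Beatriz: 10:45-12:30, 15:15-16:00.
Omar ∩ Beatriz ∩ Arjun: 11:00-12:30, 15:15-15:30.
Omar ∩ Beatriz ∩ Arjun ∩ Yosef: 11:00-12:30, 15:15-15:30.
Omar ∩ Beatriz ∩ Arjun ∩ Yosef ∩ Uma: 12:00-12:30, 15:15-15:30.
Omar ∩ Beatriz ∩ Arjun ∩ Yosef ∩ Uma ∩ Grace: 12:00-12:30, 15:15-15:30.
No common window is at least 75 minutes long.

none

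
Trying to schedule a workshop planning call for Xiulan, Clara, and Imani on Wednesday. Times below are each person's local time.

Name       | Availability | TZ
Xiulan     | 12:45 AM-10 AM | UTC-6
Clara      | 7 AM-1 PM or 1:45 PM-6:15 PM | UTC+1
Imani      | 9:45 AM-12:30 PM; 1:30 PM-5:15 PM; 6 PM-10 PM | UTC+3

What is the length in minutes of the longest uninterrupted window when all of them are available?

165

Xiulan in UTC: 06:45-16:00 (add 6h to convert from UTC-6).
Clara in UTC: 06:00-12:00, 12:45-17:15 (subtract 1h to convert from UTC+1).
Imani in UTC: 06:45-09:30, 10:30-14:15, 15:00-19:00 (subtract 3h to convert from UTC+3).
Xiulan ∩ Clara: 06:45-12:00, 12:45-16:00.
Xiulan ∩ Clara ∩ Imani: 06:45-09:30, 10:30-12:00, 12:45-14:15, 15:00-16:00.
The longest is 06:45-09:30 at 165 minutes.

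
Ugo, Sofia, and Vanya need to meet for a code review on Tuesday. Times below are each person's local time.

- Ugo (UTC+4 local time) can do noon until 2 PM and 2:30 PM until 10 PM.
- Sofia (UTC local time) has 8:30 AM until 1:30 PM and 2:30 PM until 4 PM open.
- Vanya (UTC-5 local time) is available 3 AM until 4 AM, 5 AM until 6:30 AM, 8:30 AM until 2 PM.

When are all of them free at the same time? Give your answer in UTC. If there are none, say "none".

Ugo in UTC: 08:00-10:00, 10:30-18:00 (subtract 4h to convert from UTC+4).
Sofia in UTC: 08:30-13:30, 14:30-16:00.
Vanya in UTC: 08:00-09:00, 10:00-11:30, 13:30-19:00 (add 5h to convert from UTC-5).
Ugo ∩ Sofia: 08:30-10:00, 10:30-13:30, 14:30-16:00.
Ugo ∩ Sofia ∩ Vanya: 08:30-09:00, 10:30-11:30, 14:30-16:00.
Those are the intersection windows.

08:30-09:00, 10:30-11:30, 14:30-16:00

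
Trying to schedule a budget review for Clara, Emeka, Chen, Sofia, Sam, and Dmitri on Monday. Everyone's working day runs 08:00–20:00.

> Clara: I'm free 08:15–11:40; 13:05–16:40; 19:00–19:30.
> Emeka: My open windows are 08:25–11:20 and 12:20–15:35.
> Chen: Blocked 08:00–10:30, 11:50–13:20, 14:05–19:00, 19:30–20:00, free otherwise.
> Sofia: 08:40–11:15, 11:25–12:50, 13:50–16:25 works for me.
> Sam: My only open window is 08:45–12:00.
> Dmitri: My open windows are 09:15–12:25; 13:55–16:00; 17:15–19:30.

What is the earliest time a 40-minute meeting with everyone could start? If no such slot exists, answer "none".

10:30

Clara free: 08:15-11:40, 13:05-16:40, 19:00-19:30.
Emeka free: 08:25-11:20, 12:20-15:35.
Chen free: 10:30-11:50, 13:20-14:05, 19:00-19:30 (invert busy blocks within the working day).
Sofia free: 08:40-11:15, 11:25-12:50, 13:50-16:25.
Sam free: 08:45-12:00.
Dmitri free: 09:15-12:25, 13:55-16:00, 17:15-19:30.
Clara ∩ Emeka: 08:25-11:20, 13:05-15:35.
Clara ∩ Emeka ∩ Chen: 10:30-11:20, 13:20-14:05.
Clara ∩ Emeka ∩ Chen ∩ Sofia: 10:30-11:15, 13:50-14:05.
Clara ∩ Emeka ∩ Chen ∩ Sofia ∩ Sam: 10:30-11:15.
Clara ∩ Emeka ∩ Chen ∩ Sofia ∩ Sam ∩ Dmitri: 10:30-11:15.
The first common window of at least 40 minutes is 10:30-11:15, so the earliest start is 10:30.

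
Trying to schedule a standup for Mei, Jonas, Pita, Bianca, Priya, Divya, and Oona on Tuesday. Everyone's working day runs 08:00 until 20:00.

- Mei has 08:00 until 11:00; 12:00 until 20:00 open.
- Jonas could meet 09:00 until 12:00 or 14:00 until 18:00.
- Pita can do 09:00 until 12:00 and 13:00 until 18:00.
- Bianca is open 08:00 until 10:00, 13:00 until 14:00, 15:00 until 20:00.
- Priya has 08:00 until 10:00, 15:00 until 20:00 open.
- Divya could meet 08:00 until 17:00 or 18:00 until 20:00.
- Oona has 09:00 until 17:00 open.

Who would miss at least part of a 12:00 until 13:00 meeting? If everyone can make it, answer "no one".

Bianca, Jonas, Pita, Priya

Mei: free for 12:00-13:00. Jonas: not fully free for 12:00-13:00. Pita: not fully free for 12:00-13:00. Bianca: not fully free for 12:00-13:00. Priya: not fully free for 12:00-13:00. Divya: free for 12:00-13:00. Oona: free for 12:00-13:00.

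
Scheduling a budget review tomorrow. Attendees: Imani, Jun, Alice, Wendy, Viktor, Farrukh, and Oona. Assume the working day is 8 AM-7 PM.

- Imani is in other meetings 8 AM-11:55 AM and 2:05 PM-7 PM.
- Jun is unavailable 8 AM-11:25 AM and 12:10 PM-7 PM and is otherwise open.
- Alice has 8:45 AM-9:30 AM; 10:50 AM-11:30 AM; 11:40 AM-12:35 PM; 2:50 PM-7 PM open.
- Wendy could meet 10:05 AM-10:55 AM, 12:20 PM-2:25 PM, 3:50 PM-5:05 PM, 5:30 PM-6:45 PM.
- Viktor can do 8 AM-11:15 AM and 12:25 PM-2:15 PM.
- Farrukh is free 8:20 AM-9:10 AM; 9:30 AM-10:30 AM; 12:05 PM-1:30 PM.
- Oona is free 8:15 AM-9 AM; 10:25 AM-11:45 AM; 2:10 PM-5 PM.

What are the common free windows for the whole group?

Imani free: 11:55-14:05 (invert busy blocks within the working day).
Jun free: 11:25-12:10 (invert busy blocks within the working day).
Alice free: 08:45-09:30, 10:50-11:30, 11:40-12:35, 14:50-19:00.
Wendy free: 10:05-10:55, 12:20-14:25, 15:50-17:05, 17:30-18:45.
Viktor free: 08:00-11:15, 12:25-14:15.
Farrukh free: 08:20-09:10, 09:30-10:30, 12:05-13:30.
Oona free: 08:15-09:00, 10:25-11:45, 14:10-17:00.
Imani ∩ Jun: 11:55-12:10.
Imani ∩ Jun ∩ Alice: 11:55-12:10.
Imani ∩ Jun ∩ Alice ∩ Wendy: ∅.
Imani ∩ Jun ∩ Alice ∩ Wendy ∩ Viktor: ∅.
Imani ∩ Jun ∩ Alice ∩ Wendy ∩ Viktor ∩ Farrukh: ∅.
Imani ∩ Jun ∩ Alice ∩ Wendy ∩ Viktor ∩ Farrukh ∩ Oona: ∅.
There is no time when everyone is free.

none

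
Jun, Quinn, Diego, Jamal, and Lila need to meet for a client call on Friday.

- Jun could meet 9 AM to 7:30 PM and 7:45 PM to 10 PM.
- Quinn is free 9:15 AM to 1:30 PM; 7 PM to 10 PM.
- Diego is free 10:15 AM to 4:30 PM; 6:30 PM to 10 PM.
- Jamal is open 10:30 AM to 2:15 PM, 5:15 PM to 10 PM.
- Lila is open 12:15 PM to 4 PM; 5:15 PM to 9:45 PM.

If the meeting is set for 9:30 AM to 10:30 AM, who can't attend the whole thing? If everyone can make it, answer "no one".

Diego, Jamal, Lila

Jun: free for 09:30-10:30. Quinn: free for 09:30-10:30. Diego: not fully free for 09:30-10:30. Jamal: not fully free for 09:30-10:30. Lila: not fully free for 09:30-10:30.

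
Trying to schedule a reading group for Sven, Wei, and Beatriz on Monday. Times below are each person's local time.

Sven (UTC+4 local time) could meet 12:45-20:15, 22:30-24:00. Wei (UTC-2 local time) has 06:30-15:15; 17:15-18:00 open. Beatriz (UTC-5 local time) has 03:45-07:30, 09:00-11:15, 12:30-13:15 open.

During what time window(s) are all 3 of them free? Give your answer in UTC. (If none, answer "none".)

Sven in UTC: 08:45-16:15, 18:30-20:00 (subtract 4h to convert from UTC+4).
Wei in UTC: 08:30-17:15, 19:15-20:00 (add 2h to convert from UTC-2).
Beatriz in UTC: 08:45-12:30, 14:00-16:15, 17:30-18:15 (add 5h to convert from UTC-5).
Sven ∩ Wei: 08:45-16:15, 19:15-20:00.
Sven ∩ Wei ∩ Beatriz: 08:45-12:30, 14:00-16:15.
So the common availability across everyone is 08:45-12:30, 14:00-16:15.

08:45-12:30, 14:00-16:15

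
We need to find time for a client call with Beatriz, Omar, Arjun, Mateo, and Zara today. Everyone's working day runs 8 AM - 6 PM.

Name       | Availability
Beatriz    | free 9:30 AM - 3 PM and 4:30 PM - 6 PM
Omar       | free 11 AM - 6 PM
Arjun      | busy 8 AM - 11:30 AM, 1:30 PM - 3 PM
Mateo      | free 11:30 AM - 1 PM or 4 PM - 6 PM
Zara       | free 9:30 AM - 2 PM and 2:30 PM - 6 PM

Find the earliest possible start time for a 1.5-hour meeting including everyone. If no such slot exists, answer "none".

11:30

Beatriz free: 09:30-15:00, 16:30-18:00.
Omar free: 11:00-18:00.
Arjun free: 11:30-13:30, 15:00-18:00 (invert busy blocks within the working day).
Mateo free: 11:30-13:00, 16:00-18:00.
Zara free: 09:30-14:00, 14:30-18:00.
Beatriz ∩ Omar: 11:00-15:00, 16:30-18:00.
Beatriz ∩ Omar ∩ Arjun: 11:30-13:30, 16:30-18:00.
Beatriz ∩ Omar ∩ Arjun ∩ Mateo: 11:30-13:00, 16:30-18:00.
Beatriz ∩ Omar ∩ Arjun ∩ Mateo ∩ Zara: 11:30-13:00, 16:30-18:00.
So the common availability across everyone is 11:30-13:00, 16:30-18:00.
The first common window of at least 90 minutes is 11:30-13:00, so the earliest start is 11:30.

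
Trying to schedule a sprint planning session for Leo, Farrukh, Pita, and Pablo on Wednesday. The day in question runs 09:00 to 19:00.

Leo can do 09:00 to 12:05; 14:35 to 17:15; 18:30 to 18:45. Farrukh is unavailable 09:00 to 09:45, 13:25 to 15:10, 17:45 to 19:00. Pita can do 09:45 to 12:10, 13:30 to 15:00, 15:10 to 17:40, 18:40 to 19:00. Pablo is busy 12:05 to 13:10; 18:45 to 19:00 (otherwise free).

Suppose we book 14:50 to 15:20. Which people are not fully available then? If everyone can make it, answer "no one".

Leo free: 09:00-12:05, 14:35-17:15, 18:30-18:45.
Farrukh free: 09:45-13:25, 15:10-17:45 (invert busy blocks within the working day).
Pita free: 09:45-12:10, 13:30-15:00, 15:10-17:40, 18:40-19:00.
Pablo free: 09:00-12:05, 13:10-18:45 (invert busy blocks within the working day).
Leo: free for 14:50-15:20. Farrukh: not fully free for 14:50-15:20. Pita: not fully free for 14:50-15:20. Pablo: free for 14:50-15:20.

Farrukh, Pita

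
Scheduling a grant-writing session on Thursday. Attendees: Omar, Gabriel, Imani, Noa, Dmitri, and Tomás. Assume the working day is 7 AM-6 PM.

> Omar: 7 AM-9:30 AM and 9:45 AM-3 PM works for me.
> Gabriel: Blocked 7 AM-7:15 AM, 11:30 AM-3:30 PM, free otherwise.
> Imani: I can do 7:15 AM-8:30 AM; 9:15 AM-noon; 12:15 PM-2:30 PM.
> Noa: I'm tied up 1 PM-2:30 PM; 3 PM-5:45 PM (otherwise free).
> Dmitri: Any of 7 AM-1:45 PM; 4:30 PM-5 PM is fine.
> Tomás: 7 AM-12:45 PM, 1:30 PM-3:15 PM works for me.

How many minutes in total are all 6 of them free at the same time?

Omar free: 07:00-09:30, 09:45-15:00.
Gabriel free: 07:15-11:30, 15:30-18:00 (invert busy blocks within the working day).
Imani free: 07:15-08:30, 09:15-12:00, 12:15-14:30.
Noa free: 07:00-13:00, 14:30-15:00, 17:45-18:00 (invert busy blocks within the working day).
Dmitri free: 07:00-13:45, 16:30-17:00.
Tomás free: 07:00-12:45, 13:30-15:15.
Omar ∩ Gabriel: 07:15-09:30, 09:45-11:30.
Omar ∩ Gabriel ∩ Imani: 07:15-08:30, 09:15-09:30, 09:45-11:30.
Omar ∩ Gabriel ∩ Imani ∩ Noa: 07:15-08:30, 09:15-09:30, 09:45-11:30.
Omar ∩ Gabriel ∩ Imani ∩ Noa ∩ Dmitri: 07:15-08:30, 09:15-09:30, 09:45-11:30.
Omar ∩ Gabriel ∩ Imani ∩ Noa ∩ Dmitri ∩ Tomás: 07:15-08:30, 09:15-09:30, 09:45-11:30.
So the common availability across everyone is 07:15-08:30, 09:15-09:30, 09:45-11:30.
Summing the common windows: 75 + 15 + 105 = 195 minutes.

195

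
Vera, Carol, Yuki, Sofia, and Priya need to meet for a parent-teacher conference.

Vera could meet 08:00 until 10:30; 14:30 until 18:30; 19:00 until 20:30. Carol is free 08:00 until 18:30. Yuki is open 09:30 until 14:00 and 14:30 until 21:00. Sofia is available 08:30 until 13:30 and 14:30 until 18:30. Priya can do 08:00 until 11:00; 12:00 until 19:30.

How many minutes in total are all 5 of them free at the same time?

Vera ∩ Carol: 08:00-10:30, 14:30-18:30.
Vera ∩ Carol ∩ Yuki: 09:30-10:30, 14:30-18:30.
Vera ∩ Carol ∩ Yuki ∩ Sofia: 09:30-10:30, 14:30-18:30.
Vera ∩ Carol ∩ Yuki ∩ Sofia ∩ Priya: 09:30-10:30, 14:30-18:30.
Summing the common windows: 60 + 240 = 300 minutes.

300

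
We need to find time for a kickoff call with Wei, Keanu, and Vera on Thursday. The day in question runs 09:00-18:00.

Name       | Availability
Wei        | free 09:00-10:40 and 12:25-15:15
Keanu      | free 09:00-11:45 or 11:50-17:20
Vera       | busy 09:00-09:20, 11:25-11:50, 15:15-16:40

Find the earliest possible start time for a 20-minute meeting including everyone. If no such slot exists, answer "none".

Wei free: 09:00-10:40, 12:25-15:15.
Keanu free: 09:00-11:45, 11:50-17:20.
Vera free: 09:20-11:25, 11:50-15:15, 16:40-18:00 (invert busy blocks within the working day).
Wei ∩ Keanu: 09:00-10:40, 12:25-15:15.
Wei ∩ Keanu ∩ Vera: 09:20-10:40, 12:25-15:15.
The first common window of at least 20 minutes is 09:20-10:40, so the earliest start is 09:20.

09:20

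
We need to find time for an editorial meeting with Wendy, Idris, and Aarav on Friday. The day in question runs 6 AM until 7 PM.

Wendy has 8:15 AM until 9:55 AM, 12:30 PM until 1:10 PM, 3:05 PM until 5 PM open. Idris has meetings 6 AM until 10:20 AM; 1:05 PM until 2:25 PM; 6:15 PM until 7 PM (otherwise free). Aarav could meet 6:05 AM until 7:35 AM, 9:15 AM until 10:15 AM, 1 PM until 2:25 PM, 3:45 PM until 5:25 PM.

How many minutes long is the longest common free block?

Wendy free: 08:15-09:55, 12:30-13:10, 15:05-17:00.
Idris free: 10:20-13:05, 14:25-18:15 (invert busy blocks within the working day).
Aarav free: 06:05-07:35, 09:15-10:15, 13:00-14:25, 15:45-17:25.
Wendy ∩ Idris: 12:30-13:05, 15:05-17:00.
Wendy ∩ Idris ∩ Aarav: 13:00-13:05, 15:45-17:00.
So the common availability across everyone is 13:00-13:05, 15:45-17:00.
The longest is 15:45-17:00 at 75 minutes.

75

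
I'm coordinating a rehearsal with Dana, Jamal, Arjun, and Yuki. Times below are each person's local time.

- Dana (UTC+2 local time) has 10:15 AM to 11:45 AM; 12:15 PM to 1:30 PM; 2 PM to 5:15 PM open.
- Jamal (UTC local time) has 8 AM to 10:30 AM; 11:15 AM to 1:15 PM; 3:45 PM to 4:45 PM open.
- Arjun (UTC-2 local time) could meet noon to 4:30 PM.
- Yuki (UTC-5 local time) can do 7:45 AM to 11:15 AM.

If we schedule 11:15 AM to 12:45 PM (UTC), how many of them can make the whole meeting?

Dana in UTC: 08:15-09:45, 10:15-11:30, 12:00-15:15 (subtract 2h to convert from UTC+2).
Jamal in UTC: 08:00-10:30, 11:15-13:15, 15:45-16:45.
Arjun in UTC: 14:00-18:30 (add 2h to convert from UTC-2).
Yuki in UTC: 12:45-16:15 (add 5h to convert from UTC-5).
Jamal can make the full 11:15-12:45 slot — that's 1.

1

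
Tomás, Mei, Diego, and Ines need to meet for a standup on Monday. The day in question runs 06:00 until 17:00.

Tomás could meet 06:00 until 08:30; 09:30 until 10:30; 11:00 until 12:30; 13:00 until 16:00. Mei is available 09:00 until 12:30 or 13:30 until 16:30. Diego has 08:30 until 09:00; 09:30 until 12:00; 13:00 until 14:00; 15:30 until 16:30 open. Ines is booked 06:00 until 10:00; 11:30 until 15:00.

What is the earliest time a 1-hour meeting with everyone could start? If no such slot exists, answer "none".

none

Tomás free: 06:00-08:30, 09:30-10:30, 11:00-12:30, 13:00-16:00.
Mei free: 09:00-12:30, 13:30-16:30.
Diego free: 08:30-09:00, 09:30-12:00, 13:00-14:00, 15:30-16:30.
Ines free: 10:00-11:30, 15:00-17:00 (invert busy blocks within the working day).
Tomás ∩ Mei: 09:30-10:30, 11:00-12:30, 13:30-16:00.
Tomás ∩ Mei ∩ Diego: 09:30-10:30, 11:00-12:00, 13:30-14:00, 15:30-16:00.
Tomás ∩ Mei ∩ Diego ∩ Ines: 10:00-10:30, 11:00-11:30, 15:30-16:00.
No common window is at least 60 minutes long.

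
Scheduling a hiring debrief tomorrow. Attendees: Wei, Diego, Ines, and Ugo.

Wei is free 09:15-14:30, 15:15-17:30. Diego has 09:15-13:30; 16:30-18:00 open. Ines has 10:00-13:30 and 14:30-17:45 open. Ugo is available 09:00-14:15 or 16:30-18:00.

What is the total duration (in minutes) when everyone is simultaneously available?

270

Wei ∩ Diego: 09:15-13:30, 16:30-17:30.
Wei ∩ Diego ∩ Ines: 10:00-13:30, 16:30-17:30.
Wei ∩ Diego ∩ Ines ∩ Ugo: 10:00-13:30, 16:30-17:30.
Summing the common windows: 210 + 60 = 270 minutes.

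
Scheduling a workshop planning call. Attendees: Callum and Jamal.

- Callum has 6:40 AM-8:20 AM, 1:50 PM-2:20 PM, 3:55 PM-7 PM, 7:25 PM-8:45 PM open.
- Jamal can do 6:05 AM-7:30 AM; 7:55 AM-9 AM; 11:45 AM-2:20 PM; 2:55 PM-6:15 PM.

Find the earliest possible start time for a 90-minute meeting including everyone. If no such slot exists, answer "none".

Callum ∩ Jamal: 06:40-07:30, 07:55-08:20, 13:50-14:20, 15:55-18:15.
The first common window of at least 90 minutes is 15:55-18:15, so the earliest start is 15:55.

15:55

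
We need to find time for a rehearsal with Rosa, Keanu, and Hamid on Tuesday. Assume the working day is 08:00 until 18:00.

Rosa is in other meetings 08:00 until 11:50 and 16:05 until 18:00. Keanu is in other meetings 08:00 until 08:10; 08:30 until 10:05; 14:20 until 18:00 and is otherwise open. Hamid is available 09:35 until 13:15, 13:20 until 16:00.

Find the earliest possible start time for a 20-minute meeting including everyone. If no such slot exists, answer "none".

Rosa free: 11:50-16:05 (invert busy blocks within the working day).
Keanu free: 08:10-08:30, 10:05-14:20 (invert busy blocks within the working day).
Hamid free: 09:35-13:15, 13:20-16:00.
Rosa ∩ Keanu: 11:50-14:20.
Rosa ∩ Keanu ∩ Hamid: 11:50-13:15, 13:20-14:20.
The first common window of at least 20 minutes is 11:50-13:15, so the earliest start is 11:50.

11:50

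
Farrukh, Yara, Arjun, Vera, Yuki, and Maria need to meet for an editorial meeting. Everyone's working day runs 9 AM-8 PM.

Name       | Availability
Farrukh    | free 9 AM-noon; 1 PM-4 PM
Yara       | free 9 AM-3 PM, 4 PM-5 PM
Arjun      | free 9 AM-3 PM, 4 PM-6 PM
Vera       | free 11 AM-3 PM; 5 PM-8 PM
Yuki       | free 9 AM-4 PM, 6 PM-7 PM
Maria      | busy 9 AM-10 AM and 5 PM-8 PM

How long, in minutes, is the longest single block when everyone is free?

120

Farrukh free: 09:00-12:00, 13:00-16:00.
Yara free: 09:00-15:00, 16:00-17:00.
Arjun free: 09:00-15:00, 16:00-18:00.
Vera free: 11:00-15:00, 17:00-20:00.
Yuki free: 09:00-16:00, 18:00-19:00.
Maria free: 10:00-17:00 (invert busy blocks within the working day).
Farrukh ∩ Yara: 09:00-12:00, 13:00-15:00.
Farrukh ∩ Yara ∩ Arjun: 09:00-12:00, 13:00-15:00.
Farrukh ∩ Yara ∩ Arjun ∩ Vera: 11:00-12:00, 13:00-15:00.
Farrukh ∩ Yara ∩ Arjun ∩ Vera ∩ Yuki: 11:00-12:00, 13:00-15:00.
Farrukh ∩ Yara ∩ Arjun ∩ Vera ∩ Yuki ∩ Maria: 11:00-12:00, 13:00-15:00.
The longest is 13:00-15:00 at 120 minutes.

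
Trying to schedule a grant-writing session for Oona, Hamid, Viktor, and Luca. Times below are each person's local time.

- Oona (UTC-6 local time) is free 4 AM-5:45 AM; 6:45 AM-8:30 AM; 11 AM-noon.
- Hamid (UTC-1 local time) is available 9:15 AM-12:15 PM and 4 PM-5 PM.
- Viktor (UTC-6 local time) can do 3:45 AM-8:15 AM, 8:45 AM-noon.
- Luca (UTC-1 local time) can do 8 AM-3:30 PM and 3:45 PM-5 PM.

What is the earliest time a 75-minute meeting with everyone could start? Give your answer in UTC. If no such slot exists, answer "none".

10:15

Oona in UTC: 10:00-11:45, 12:45-14:30, 17:00-18:00 (add 6h to convert from UTC-6).
Hamid in UTC: 10:15-13:15, 17:00-18:00 (add 1h to convert from UTC-1).
Viktor in UTC: 09:45-14:15, 14:45-18:00 (add 6h to convert from UTC-6).
Luca in UTC: 09:00-16:30, 16:45-18:00 (add 1h to convert from UTC-1).
Oona ∩ Hamid: 10:15-11:45, 12:45-13:15, 17:00-18:00.
Oona ∩ Hamid ∩ Viktor: 10:15-11:45, 12:45-13:15, 17:00-18:00.
Oona ∩ Hamid ∩ Viktor ∩ Luca: 10:15-11:45, 12:45-13:15, 17:00-18:00.
The first common window of at least 75 minutes is 10:15-11:45, so the earliest start is 10:15.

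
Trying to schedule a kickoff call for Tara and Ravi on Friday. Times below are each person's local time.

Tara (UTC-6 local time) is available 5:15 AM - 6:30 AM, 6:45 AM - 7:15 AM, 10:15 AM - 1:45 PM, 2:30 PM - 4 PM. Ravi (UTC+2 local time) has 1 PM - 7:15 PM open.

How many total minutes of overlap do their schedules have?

Tara in UTC: 11:15-12:30, 12:45-13:15, 16:15-19:45, 20:30-22:00 (add 6h to convert from UTC-6).
Ravi in UTC: 11:00-17:15 (subtract 2h to convert from UTC+2).
Tara ∩ Ravi: 11:15-12:30, 12:45-13:15, 16:15-17:15.
Those are the intersection windows.
Summing the common windows: 75 + 30 + 60 = 165 minutes.

165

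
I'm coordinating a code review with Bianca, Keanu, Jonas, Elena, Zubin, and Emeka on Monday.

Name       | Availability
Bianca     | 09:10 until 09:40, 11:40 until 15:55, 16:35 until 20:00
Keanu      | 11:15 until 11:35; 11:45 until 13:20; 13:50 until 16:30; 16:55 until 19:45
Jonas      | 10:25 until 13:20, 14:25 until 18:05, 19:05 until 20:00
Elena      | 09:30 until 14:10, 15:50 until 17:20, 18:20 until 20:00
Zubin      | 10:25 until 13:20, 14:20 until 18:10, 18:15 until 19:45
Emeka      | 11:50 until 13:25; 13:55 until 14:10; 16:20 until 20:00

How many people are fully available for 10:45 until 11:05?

3

Jonas, Elena, and Zubin can make the full 10:45-11:05 slot — that's 3.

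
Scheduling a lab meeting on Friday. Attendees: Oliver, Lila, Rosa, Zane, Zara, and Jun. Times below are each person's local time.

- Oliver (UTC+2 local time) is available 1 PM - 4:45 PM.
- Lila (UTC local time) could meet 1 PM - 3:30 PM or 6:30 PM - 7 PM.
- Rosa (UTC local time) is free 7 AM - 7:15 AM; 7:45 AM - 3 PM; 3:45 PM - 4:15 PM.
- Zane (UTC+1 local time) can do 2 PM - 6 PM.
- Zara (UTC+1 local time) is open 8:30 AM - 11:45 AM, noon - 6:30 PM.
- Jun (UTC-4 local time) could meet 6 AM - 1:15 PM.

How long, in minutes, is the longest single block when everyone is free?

Oliver in UTC: 11:00-14:45 (subtract 2h to convert from UTC+2).
Lila in UTC: 13:00-15:30, 18:30-19:00.
Rosa in UTC: 07:00-07:15, 07:45-15:00, 15:45-16:15.
Zane in UTC: 13:00-17:00 (subtract 1h to convert from UTC+1).
Zara in UTC: 07:30-10:45, 11:00-17:30 (subtract 1h to convert from UTC+1).
Jun in UTC: 10:00-17:15 (add 4h to convert from UTC-4).
Oliver ∩ Lila: 13:00-14:45.
Oliver ∩ Lila ∩ Rosa: 13:00-14:45.
Oliver ∩ Lila ∩ Rosa ∩ Zane: 13:00-14:45.
Oliver ∩ Lila ∩ Rosa ∩ Zane ∩ Zara: 13:00-14:45.
Oliver ∩ Lila ∩ Rosa ∩ Zane ∩ Zara ∩ Jun: 13:00-14:45.
The longest is 13:00-14:45 at 105 minutes.

105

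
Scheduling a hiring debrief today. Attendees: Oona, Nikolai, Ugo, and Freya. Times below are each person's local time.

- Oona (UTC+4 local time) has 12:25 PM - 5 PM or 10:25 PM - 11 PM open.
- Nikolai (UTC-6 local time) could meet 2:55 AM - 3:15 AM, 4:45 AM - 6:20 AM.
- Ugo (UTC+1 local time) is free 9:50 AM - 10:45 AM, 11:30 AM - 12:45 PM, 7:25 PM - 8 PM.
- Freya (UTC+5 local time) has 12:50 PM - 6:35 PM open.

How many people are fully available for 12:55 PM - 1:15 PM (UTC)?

1

Oona in UTC: 08:25-13:00, 18:25-19:00 (subtract 4h to convert from UTC+4).
Nikolai in UTC: 08:55-09:15, 10:45-12:20 (add 6h to convert from UTC-6).
Ugo in UTC: 08:50-09:45, 10:30-11:45, 18:25-19:00 (subtract 1h to convert from UTC+1).
Freya in UTC: 07:50-13:35 (subtract 5h to convert from UTC+5).
Freya can make the full 12:55-13:15 slot — that's 1.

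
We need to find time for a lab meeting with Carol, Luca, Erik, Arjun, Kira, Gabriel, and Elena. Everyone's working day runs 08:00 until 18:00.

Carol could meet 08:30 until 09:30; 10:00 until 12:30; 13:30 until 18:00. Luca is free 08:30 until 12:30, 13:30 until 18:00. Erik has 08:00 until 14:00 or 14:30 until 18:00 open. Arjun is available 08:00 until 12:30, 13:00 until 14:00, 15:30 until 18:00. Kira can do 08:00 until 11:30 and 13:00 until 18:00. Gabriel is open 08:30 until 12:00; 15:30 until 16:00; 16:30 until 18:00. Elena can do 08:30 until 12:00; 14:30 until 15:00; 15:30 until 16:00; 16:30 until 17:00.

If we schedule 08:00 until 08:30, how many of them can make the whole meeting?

3

Erik, Arjun, and Kira can make the full 08:00-08:30 slot — that's 3.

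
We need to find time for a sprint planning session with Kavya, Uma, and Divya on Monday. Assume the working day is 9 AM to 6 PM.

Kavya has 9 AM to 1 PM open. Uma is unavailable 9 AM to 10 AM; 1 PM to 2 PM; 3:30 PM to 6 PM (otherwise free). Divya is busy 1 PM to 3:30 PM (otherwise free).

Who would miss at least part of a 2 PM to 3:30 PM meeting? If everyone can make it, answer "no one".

Kavya free: 09:00-13:00.
Uma free: 10:00-13:00, 14:00-15:30 (invert busy blocks within the working day).
Divya free: 09:00-13:00, 15:30-18:00 (invert busy blocks within the working day).
Kavya: not fully free for 14:00-15:30. Uma: free for 14:00-15:30. Divya: not fully free for 14:00-15:30.

Divya, Kavya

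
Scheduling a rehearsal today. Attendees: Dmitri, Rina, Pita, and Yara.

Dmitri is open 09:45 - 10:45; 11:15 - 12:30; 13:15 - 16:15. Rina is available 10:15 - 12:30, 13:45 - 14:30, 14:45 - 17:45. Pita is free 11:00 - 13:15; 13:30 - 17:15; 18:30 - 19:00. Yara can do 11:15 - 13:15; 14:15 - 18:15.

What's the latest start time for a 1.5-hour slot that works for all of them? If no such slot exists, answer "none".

Dmitri ∩ Rina: 10:15-10:45, 11:15-12:30, 13:45-14:30, 14:45-16:15.
Dmitri ∩ Rina ∩ Pita: 11:15-12:30, 13:45-14:30, 14:45-16:15.
Dmitri ∩ Rina ∩ Pita ∩ Yara: 11:15-12:30, 14:15-14:30, 14:45-16:15.
The last common window of at least 90 minutes is 14:45-16:15; a 90-minute meeting can start as late as 14:45 and still end by 16:15.

14:45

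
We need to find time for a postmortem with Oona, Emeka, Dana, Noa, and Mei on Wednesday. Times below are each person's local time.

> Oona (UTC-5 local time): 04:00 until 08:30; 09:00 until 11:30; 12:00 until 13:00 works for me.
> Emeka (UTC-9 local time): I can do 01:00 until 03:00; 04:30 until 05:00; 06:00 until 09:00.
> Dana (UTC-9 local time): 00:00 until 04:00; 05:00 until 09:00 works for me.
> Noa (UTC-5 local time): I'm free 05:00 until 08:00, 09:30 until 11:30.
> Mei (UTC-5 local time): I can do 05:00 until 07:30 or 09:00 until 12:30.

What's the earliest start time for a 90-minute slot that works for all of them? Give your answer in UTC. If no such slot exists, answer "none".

10:00

Oona in UTC: 09:00-13:30, 14:00-16:30, 17:00-18:00 (add 5h to convert from UTC-5).
Emeka in UTC: 10:00-12:00, 13:30-14:00, 15:00-18:00 (add 9h to convert from UTC-9).
Dana in UTC: 09:00-13:00, 14:00-18:00 (add 9h to convert from UTC-9).
Noa in UTC: 10:00-13:00, 14:30-16:30 (add 5h to convert from UTC-5).
Mei in UTC: 10:00-12:30, 14:00-17:30 (add 5h to convert from UTC-5).
Oona ∩ Emeka: 10:00-12:00, 15:00-16:30, 17:00-18:00.
Oona ∩ Emeka ∩ Dana: 10:00-12:00, 15:00-16:30, 17:00-18:00.
Oona ∩ Emeka ∩ Dana ∩ Noa: 10:00-12:00, 15:00-16:30.
Oona ∩ Emeka ∩ Dana ∩ Noa ∩ Mei: 10:00-12:00, 15:00-16:30.
Those are the intersection windows.
The first common window of at least 90 minutes is 10:00-12:00, so the earliest start is 10:00.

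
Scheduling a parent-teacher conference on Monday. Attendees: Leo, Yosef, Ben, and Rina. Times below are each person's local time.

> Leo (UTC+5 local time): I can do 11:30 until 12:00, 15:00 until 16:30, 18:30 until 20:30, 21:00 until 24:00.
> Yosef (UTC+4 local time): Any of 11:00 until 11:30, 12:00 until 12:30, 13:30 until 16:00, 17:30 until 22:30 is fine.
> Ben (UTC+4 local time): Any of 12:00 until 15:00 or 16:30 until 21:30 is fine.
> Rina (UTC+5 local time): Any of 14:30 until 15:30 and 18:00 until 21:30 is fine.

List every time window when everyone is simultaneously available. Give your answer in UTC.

10:00-10:30, 13:30-15:30, 16:00-16:30

Leo in UTC: 06:30-07:00, 10:00-11:30, 13:30-15:30, 16:00-19:00 (subtract 5h to convert from UTC+5).
Yosef in UTC: 07:00-07:30, 08:00-08:30, 09:30-12:00, 13:30-18:30 (subtract 4h to convert from UTC+4).
Ben in UTC: 08:00-11:00, 12:30-17:30 (subtract 4h to convert from UTC+4).
Rina in UTC: 09:30-10:30, 13:00-16:30 (subtract 5h to convert from UTC+5).
Leo ∩ Yosef: 10:00-11:30, 13:30-15:30, 16:00-18:30.
Leo ∩ Yosef ∩ Ben: 10:00-11:00, 13:30-15:30, 16:00-17:30.
Leo ∩ Yosef ∩ Ben ∩ Rina: 10:00-10:30, 13:30-15:30, 16:00-16:30.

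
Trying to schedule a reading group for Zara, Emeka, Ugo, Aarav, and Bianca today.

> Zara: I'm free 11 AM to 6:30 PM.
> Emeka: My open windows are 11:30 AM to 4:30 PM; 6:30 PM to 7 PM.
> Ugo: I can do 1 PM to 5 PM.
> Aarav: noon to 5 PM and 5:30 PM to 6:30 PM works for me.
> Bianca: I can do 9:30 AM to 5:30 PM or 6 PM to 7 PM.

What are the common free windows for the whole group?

13:00-16:30

Zara ∩ Emeka: 11:30-16:30.
Zara ∩ Emeka ∩ Ugo: 13:00-16:30.
Zara ∩ Emeka ∩ Ugo ∩ Aarav: 13:00-16:30.
Zara ∩ Emeka ∩ Ugo ∩ Aarav ∩ Bianca: 13:00-16:30.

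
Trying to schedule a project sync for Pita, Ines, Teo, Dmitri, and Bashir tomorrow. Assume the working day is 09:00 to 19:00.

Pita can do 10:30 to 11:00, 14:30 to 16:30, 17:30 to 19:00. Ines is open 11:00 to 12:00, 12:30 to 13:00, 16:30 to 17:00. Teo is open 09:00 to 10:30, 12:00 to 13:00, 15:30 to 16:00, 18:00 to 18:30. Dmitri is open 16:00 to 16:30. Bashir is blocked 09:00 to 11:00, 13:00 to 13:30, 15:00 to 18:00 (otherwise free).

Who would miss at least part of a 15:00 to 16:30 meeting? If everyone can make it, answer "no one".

Pita free: 10:30-11:00, 14:30-16:30, 17:30-19:00.
Ines free: 11:00-12:00, 12:30-13:00, 16:30-17:00.
Teo free: 09:00-10:30, 12:00-13:00, 15:30-16:00, 18:00-18:30.
Dmitri free: 16:00-16:30.
Bashir free: 11:00-13:00, 13:30-15:00, 18:00-19:00 (invert busy blocks within the working day).
Pita: free for 15:00-16:30. Ines: not fully free for 15:00-16:30. Teo: not fully free for 15:00-16:30. Dmitri: not fully free for 15:00-16:30. Bashir: not fully free for 15:00-16:30.

Bashir, Dmitri, Ines, Teo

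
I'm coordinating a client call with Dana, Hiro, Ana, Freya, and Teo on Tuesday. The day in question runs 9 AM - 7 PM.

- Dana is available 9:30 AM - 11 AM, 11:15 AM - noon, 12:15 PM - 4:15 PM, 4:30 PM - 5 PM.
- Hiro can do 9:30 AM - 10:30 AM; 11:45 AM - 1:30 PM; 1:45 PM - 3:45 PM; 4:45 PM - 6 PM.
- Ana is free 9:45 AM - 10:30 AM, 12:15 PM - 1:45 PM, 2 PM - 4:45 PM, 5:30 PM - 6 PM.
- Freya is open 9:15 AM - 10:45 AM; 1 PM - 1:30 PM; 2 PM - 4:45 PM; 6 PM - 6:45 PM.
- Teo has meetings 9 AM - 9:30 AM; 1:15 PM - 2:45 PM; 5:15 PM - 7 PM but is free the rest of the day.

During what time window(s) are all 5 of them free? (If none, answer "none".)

Dana free: 09:30-11:00, 11:15-12:00, 12:15-16:15, 16:30-17:00.
Hiro free: 09:30-10:30, 11:45-13:30, 13:45-15:45, 16:45-18:00.
Ana free: 09:45-10:30, 12:15-13:45, 14:00-16:45, 17:30-18:00.
Freya free: 09:15-10:45, 13:00-13:30, 14:00-16:45, 18:00-18:45.
Teo free: 09:30-13:15, 14:45-17:15 (invert busy blocks within the working day).
Dana ∩ Hiro: 09:30-10:30, 11:45-12:00, 12:15-13:30, 13:45-15:45, 16:45-17:00.
Dana ∩ Hiro ∩ Ana: 09:45-10:30, 12:15-13:30, 14:00-15:45.
Dana ∩ Hiro ∩ Ana ∩ Freya: 09:45-10:30, 13:00-13:30, 14:00-15:45.
Dana ∩ Hiro ∩ Ana ∩ Freya ∩ Teo: 09:45-10:30, 13:00-13:15, 14:45-15:45.
So the common availability across everyone is 09:45-10:30, 13:00-13:15, 14:45-15:45.

09:45-10:30, 13:00-13:15, 14:45-15:45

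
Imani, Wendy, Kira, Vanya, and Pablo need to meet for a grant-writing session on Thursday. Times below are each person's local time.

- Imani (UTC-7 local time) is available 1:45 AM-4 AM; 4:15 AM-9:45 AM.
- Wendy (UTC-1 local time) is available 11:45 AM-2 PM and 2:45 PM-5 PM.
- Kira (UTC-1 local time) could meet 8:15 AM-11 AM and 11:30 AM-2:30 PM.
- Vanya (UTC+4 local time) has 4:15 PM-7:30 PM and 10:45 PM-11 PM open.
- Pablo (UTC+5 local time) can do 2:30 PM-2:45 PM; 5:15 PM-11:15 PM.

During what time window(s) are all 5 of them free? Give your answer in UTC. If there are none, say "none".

12:45-15:00

Imani in UTC: 08:45-11:00, 11:15-16:45 (add 7h to convert from UTC-7).
Wendy in UTC: 12:45-15:00, 15:45-18:00 (add 1h to convert from UTC-1).
Kira in UTC: 09:15-12:00, 12:30-15:30 (add 1h to convert from UTC-1).
Vanya in UTC: 12:15-15:30, 18:45-19:00 (subtract 4h to convert from UTC+4).
Pablo in UTC: 09:30-09:45, 12:15-18:15 (subtract 5h to convert from UTC+5).
Imani ∩ Wendy: 12:45-15:00, 15:45-16:45.
Imani ∩ Wendy ∩ Kira: 12:45-15:00.
Imani ∩ Wendy ∩ Kira ∩ Vanya: 12:45-15:00.
Imani ∩ Wendy ∩ Kira ∩ Vanya ∩ Pablo: 12:45-15:00.
So the common availability across everyone is 12:45-15:00.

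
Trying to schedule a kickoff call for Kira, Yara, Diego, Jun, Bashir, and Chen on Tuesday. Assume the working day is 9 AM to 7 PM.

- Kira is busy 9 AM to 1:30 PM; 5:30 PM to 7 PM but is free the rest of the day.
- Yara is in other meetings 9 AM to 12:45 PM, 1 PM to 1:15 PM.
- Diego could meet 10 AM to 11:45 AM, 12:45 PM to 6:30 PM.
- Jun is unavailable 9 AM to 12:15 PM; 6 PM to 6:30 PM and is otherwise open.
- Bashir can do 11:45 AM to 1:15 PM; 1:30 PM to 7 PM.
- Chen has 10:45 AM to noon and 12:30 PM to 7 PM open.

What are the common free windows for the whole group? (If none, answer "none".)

Kira free: 13:30-17:30 (invert busy blocks within the working day).
Yara free: 12:45-13:00, 13:15-19:00 (invert busy blocks within the working day).
Diego free: 10:00-11:45, 12:45-18:30.
Jun free: 12:15-18:00, 18:30-19:00 (invert busy blocks within the working day).
Bashir free: 11:45-13:15, 13:30-19:00.
Chen free: 10:45-12:00, 12:30-19:00.
Kira ∩ Yara: 13:30-17:30.
Kira ∩ Yara ∩ Diego: 13:30-17:30.
Kira ∩ Yara ∩ Diego ∩ Jun: 13:30-17:30.
Kira ∩ Yara ∩ Diego ∩ Jun ∩ Bashir: 13:30-17:30.
Kira ∩ Yara ∩ Diego ∩ Jun ∩ Bashir ∩ Chen: 13:30-17:30.

13:30-17:30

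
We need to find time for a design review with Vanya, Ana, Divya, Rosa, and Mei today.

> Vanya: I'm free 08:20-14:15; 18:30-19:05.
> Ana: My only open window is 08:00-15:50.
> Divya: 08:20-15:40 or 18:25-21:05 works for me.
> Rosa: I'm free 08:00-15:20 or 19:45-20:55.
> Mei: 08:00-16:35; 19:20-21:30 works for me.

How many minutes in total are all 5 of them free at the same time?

355

Vanya ∩ Ana: 08:20-14:15.
Vanya ∩ Ana ∩ Divya: 08:20-14:15.
Vanya ∩ Ana ∩ Divya ∩ Rosa: 08:20-14:15.
Vanya ∩ Ana ∩ Divya ∩ Rosa ∩ Mei: 08:20-14:15.
That's a single block of 355 minutes.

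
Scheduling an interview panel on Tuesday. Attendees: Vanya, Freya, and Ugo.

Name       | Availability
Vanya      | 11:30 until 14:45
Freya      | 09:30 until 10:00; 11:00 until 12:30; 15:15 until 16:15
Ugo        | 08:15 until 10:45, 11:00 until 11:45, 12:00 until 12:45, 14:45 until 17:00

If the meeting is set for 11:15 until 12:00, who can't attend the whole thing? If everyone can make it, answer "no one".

Ugo, Vanya

Vanya: not fully free for 11:15-12:00. Freya: free for 11:15-12:00. Ugo: not fully free for 11:15-12:00.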